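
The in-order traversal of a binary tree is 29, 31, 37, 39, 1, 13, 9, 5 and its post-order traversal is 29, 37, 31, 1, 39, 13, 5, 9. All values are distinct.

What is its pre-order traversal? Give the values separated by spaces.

9 13 39 31 29 37 1 5

The last element of post-order is the root; it splits in-order into left and right subtrees.
Root 9: left subtree has 6 nodes {29, 31, 37, 39, 1, 13}, right has 1 {5}.
  Root 13: left subtree has 5 nodes {29, 31, 37, 39, 1}, right has 0 { }.
    Root 39: left subtree has 3 nodes {29, 31, 37}, right has 1 {1}.
      Root 31: left subtree has 1 node {29}, right has 1 {37}.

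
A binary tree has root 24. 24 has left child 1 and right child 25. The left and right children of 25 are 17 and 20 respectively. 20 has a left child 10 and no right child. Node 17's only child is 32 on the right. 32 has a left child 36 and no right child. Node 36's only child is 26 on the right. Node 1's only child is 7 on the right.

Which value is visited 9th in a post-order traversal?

25

Post-order visits the left subtree, then the right subtree, then the node.
At 24: go left to 1.
  At 1: no left child.
  At 1: go right to 7.
    7 is a leaf — visit 7.
  Visit 1.
At 24: go right to 25.
  At 25: go left to 17.
    At 17: no left child.
    At 17: go right to 32.
      At 32: go left to 36.
        At 36: no left child.
        At 36: go right to 26.
          26 is a leaf — visit 26.
        Visit 36.
      At 32: no right child.
      Visit 32.
    Visit 17.
  At 25: go right to 20.
    At 20: go left to 10.
      10 is a leaf — visit 10.
    At 20: no right child.
    Visit 20.
  Visit 25.
Visit 24.
Full post-order sequence: 7, 1, 26, 36, 32, 17, 10, 20, 25, 24.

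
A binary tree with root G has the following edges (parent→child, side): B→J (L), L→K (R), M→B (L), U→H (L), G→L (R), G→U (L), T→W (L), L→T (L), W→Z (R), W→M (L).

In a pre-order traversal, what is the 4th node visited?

L

Pre-order visits the node, then its left subtree, then its right subtree.
Visit G.
At G: go left to U.
  Visit U.
  At U: go left to H.
    H is a leaf — visit H.
  At U: no right child.
At G: go right to L.
  Visit L.
  At L: go left to T.
    Visit T.
    At T: go left to W.
      Visit W.
      At W: go left to M.
        Visit M.
        At M: go left to B.
          Visit B.
          At B: go left to J.
            J is a leaf — visit J.
          At B: no right child.
        At M: no right child.
      At W: go right to Z.
        Z is a leaf — visit Z.
    At T: no right child.
  At L: go right to K.
    K is a leaf — visit K.
Full pre-order sequence: G, U, H, L, T, W, M, B, J, Z, K.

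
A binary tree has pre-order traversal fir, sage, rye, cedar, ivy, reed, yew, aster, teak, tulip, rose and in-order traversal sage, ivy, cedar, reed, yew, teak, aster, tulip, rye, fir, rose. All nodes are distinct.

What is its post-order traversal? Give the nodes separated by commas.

The first element of pre-order is the root; it splits in-order into left and right subtrees.
Root fir: left subtree has 9 nodes {sage, ivy, cedar, reed, yew, teak, aster, tulip, rye}, right has 1 {rose}.
  Root sage: left subtree has 0 nodes { }, right has 8 {ivy, cedar, reed, yew, teak, aster, tulip, rye}.
    Root rye: left subtree has 7 nodes {ivy, cedar, reed, yew, teak, aster, tulip}, right has 0 { }.
      Root cedar: left subtree has 1 node {ivy}, right has 5 {reed, yew, teak, aster, tulip}.
        Root reed: left subtree has 0 nodes { }, right has 4 {yew, teak, aster, tulip}.
          Root yew: left subtree has 0 nodes { }, right has 3 {teak, aster, tulip}.
            Root aster: left subtree has 1 node {teak}, right has 1 {tulip}.

ivy, teak, tulip, aster, yew, reed, cedar, rye, sage, rose, fir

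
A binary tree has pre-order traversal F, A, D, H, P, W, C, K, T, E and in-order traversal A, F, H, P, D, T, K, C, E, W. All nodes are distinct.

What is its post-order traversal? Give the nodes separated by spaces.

A P H T K E C W D F

The first element of pre-order is the root; it splits in-order into left and right subtrees.
Root F: left subtree has 1 node {A}, right has 8 {H, P, D, T, K, C, E, W}.
  Root D: left subtree has 2 nodes {H, P}, right has 5 {T, K, C, E, W}.
    Root H: left subtree has 0 nodes { }, right has 1 {P}.
    Root W: left subtree has 4 nodes {T, K, C, E}, right has 0 { }.
      Root C: left subtree has 2 nodes {T, K}, right has 1 {E}.
        Root K: left subtree has 1 node {T}, right has 0 { }.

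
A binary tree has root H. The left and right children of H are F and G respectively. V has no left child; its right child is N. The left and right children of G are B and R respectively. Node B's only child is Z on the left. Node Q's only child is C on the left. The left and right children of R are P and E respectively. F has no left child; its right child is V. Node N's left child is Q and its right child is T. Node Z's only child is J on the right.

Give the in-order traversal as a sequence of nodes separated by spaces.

In-order visits the left subtree, then the node, then the right subtree.
At H: go left to F.
  At F: no left child.
  Visit F.
  At F: go right to V.
    At V: no left child.
    Visit V.
    At V: go right to N.
      At N: go left to Q.
        At Q: go left to C.
          C is a leaf — visit C.
        Visit Q.
        At Q: no right child.
      Visit N.
      At N: go right to T.
        T is a leaf — visit T.
Visit H.
At H: go right to G.
  At G: go left to B.
    At B: go left to Z.
      At Z: no left child.
      Visit Z.
      At Z: go right to J.
        J is a leaf — visit J.
    Visit B.
    At B: no right child.
  Visit G.
  At G: go right to R.
    At R: go left to P.
      P is a leaf — visit P.
    Visit R.
    At R: go right to E.
      E is a leaf — visit E.

F V C Q N T H Z J B G P R E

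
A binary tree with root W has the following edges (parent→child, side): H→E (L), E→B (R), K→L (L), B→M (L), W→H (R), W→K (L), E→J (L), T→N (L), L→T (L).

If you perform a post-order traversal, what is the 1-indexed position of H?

9

Post-order visits the left subtree, then the right subtree, then the node.
At W: go left to K.
  At K: go left to L.
    At L: go left to T.
      At T: go left to N.
        N is a leaf — visit N.
      At T: no right child.
      Visit T.
    At L: no right child.
    Visit L.
  At K: no right child.
  Visit K.
At W: go right to H.
  At H: go left to E.
    At E: go left to J.
      J is a leaf — visit J.
    At E: go right to B.
      At B: go left to M.
        M is a leaf — visit M.
      At B: no right child.
      Visit B.
    Visit E.
  At H: no right child.
  Visit H.
Visit W.
Full post-order sequence: N, T, L, K, J, M, B, E, H, W.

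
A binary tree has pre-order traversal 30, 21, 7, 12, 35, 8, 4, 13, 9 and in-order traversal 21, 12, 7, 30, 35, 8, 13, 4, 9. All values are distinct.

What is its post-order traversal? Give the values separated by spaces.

12 7 21 13 9 4 8 35 30

The first element of pre-order is the root; it splits in-order into left and right subtrees.
Root 30: left subtree has 3 nodes {21, 12, 7}, right has 5 {35, 8, 13, 4, 9}.
  Root 21: left subtree has 0 nodes { }, right has 2 {12, 7}.
    Root 7: left subtree has 1 node {12}, right has 0 { }.
  Root 35: left subtree has 0 nodes { }, right has 4 {8, 13, 4, 9}.
    Root 8: left subtree has 0 nodes { }, right has 3 {13, 4, 9}.
      Root 4: left subtree has 1 node {13}, right has 1 {9}.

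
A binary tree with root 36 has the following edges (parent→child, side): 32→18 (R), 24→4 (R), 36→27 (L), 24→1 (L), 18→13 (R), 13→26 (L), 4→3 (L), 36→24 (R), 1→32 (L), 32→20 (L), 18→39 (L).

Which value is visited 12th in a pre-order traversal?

Pre-order visits the node, then its left subtree, then its right subtree.
Visit 36.
At 36: go left to 27.
  27 is a leaf — visit 27.
At 36: go right to 24.
  Visit 24.
  At 24: go left to 1.
    Visit 1.
    At 1: go left to 32.
      Visit 32.
      At 32: go left to 20.
        20 is a leaf — visit 20.
      At 32: go right to 18.
        Visit 18.
        At 18: go left to 39.
          39 is a leaf — visit 39.
        At 18: go right to 13.
          Visit 13.
          At 13: go left to 26.
            26 is a leaf — visit 26.
          At 13: no right child.
    At 1: no right child.
  At 24: go right to 4.
    Visit 4.
    At 4: go left to 3.
      3 is a leaf — visit 3.
    At 4: no right child.
Full pre-order sequence: 36, 27, 24, 1, 32, 20, 18, 39, 13, 26, 4, 3.

3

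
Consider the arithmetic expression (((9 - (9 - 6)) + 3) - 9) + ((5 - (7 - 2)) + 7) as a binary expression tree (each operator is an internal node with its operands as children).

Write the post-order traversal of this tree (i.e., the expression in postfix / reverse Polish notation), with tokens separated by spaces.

9 9 6 - - 3 + 9 - 5 7 2 - - 7 + +

Post-order on an expression tree gives postfix notation: for each operator, emit left operand, right operand, then the operator.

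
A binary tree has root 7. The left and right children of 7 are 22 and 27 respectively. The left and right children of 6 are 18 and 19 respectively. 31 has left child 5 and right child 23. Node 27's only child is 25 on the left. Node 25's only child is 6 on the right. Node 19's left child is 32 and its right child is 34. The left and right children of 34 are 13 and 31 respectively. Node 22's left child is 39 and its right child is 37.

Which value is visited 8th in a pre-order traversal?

18

Pre-order visits the node, then its left subtree, then its right subtree.
Visit 7.
At 7: go left to 22.
  Visit 22.
  At 22: go left to 39.
    39 is a leaf — visit 39.
  At 22: go right to 37.
    37 is a leaf — visit 37.
At 7: go right to 27.
  Visit 27.
  At 27: go left to 25.
    Visit 25.
    At 25: no left child.
    At 25: go right to 6.
      Visit 6.
      At 6: go left to 18.
        18 is a leaf — visit 18.
      At 6: go right to 19.
        Visit 19.
        At 19: go left to 32.
          32 is a leaf — visit 32.
        At 19: go right to 34.
          Visit 34.
          At 34: go left to 13.
            13 is a leaf — visit 13.
          At 34: go right to 31.
            Visit 31.
            At 31: go left to 5.
              5 is a leaf — visit 5.
            At 31: go right to 23.
              23 is a leaf — visit 23.
  At 27: no right child.
Full pre-order sequence: 7, 22, 39, 37, 27, 25, 6, 18, 19, 32, 34, 13, 31, 5, 23.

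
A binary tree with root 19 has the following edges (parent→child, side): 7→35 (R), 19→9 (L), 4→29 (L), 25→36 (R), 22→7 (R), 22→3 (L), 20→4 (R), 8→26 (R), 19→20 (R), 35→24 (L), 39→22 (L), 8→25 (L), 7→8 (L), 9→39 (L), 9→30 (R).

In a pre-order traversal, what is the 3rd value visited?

39

Pre-order visits the node, then its left subtree, then its right subtree.
Visit 19.
At 19: go left to 9.
  Visit 9.
  At 9: go left to 39.
    Visit 39.
    At 39: go left to 22.
      Visit 22.
      At 22: go left to 3.
        3 is a leaf — visit 3.
      At 22: go right to 7.
        Visit 7.
        At 7: go left to 8.
          Visit 8.
          At 8: go left to 25.
            Visit 25.
            At 25: no left child.
            At 25: go right to 36.
              36 is a leaf — visit 36.
          At 8: go right to 26.
            26 is a leaf — visit 26.
        At 7: go right to 35.
          Visit 35.
          At 35: go left to 24.
            24 is a leaf — visit 24.
          At 35: no right child.
    At 39: no right child.
  At 9: go right to 30.
    30 is a leaf — visit 30.
At 19: go right to 20.
  Visit 20.
  At 20: no left child.
  At 20: go right to 4.
    Visit 4.
    At 4: go left to 29.
      29 is a leaf — visit 29.
    At 4: no right child.
Full pre-order sequence: 19, 9, 39, 22, 3, 7, 8, 25, 36, 26, 35, 24, 30, 20, 4, 29.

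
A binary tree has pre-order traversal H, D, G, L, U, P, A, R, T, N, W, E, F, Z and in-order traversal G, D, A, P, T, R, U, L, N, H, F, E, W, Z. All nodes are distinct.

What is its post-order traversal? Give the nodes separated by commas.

G, A, T, R, P, U, N, L, D, F, E, Z, W, H

The first element of pre-order is the root; it splits in-order into left and right subtrees.
Root H: left subtree has 9 nodes {G, D, A, P, T, R, U, L, N}, right has 4 {F, E, W, Z}.
  Root D: left subtree has 1 node {G}, right has 7 {A, P, T, R, U, L, N}.
    Root L: left subtree has 5 nodes {A, P, T, R, U}, right has 1 {N}.
      Root U: left subtree has 4 nodes {A, P, T, R}, right has 0 { }.
        Root P: left subtree has 1 node {A}, right has 2 {T, R}.
          Root R: left subtree has 1 node {T}, right has 0 { }.
  Root W: left subtree has 2 nodes {F, E}, right has 1 {Z}.
    Root E: left subtree has 1 node {F}, right has 0 { }.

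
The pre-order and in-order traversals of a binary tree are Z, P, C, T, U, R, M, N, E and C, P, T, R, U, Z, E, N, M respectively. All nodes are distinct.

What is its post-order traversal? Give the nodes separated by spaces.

C R U T P E N M Z

The first element of pre-order is the root; it splits in-order into left and right subtrees.
Root Z: left subtree has 5 nodes {C, P, T, R, U}, right has 3 {E, N, M}.
  Root P: left subtree has 1 node {C}, right has 3 {T, R, U}.
    Root T: left subtree has 0 nodes { }, right has 2 {R, U}.
      Root U: left subtree has 1 node {R}, right has 0 { }.
  Root M: left subtree has 2 nodes {E, N}, right has 0 { }.
    Root N: left subtree has 1 node {E}, right has 0 { }.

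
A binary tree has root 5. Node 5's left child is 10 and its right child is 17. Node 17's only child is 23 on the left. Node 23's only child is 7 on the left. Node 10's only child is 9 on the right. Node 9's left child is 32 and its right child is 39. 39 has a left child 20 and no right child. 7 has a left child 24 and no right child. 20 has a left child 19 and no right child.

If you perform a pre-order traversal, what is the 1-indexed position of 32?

4

Pre-order visits the node, then its left subtree, then its right subtree.
Visit 5.
At 5: go left to 10.
  Visit 10.
  At 10: no left child.
  At 10: go right to 9.
    Visit 9.
    At 9: go left to 32.
      32 is a leaf — visit 32.
    At 9: go right to 39.
      Visit 39.
      At 39: go left to 20.
        Visit 20.
        At 20: go left to 19.
          19 is a leaf — visit 19.
        At 20: no right child.
      At 39: no right child.
At 5: go right to 17.
  Visit 17.
  At 17: go left to 23.
    Visit 23.
    At 23: go left to 7.
      Visit 7.
      At 7: go left to 24.
        24 is a leaf — visit 24.
      At 7: no right child.
    At 23: no right child.
  At 17: no right child.
Full pre-order sequence: 5, 10, 9, 32, 39, 20, 19, 17, 23, 7, 24.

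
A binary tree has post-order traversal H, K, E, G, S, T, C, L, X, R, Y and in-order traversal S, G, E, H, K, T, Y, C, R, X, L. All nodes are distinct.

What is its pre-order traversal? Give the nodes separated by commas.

The last element of post-order is the root; it splits in-order into left and right subtrees.
Root Y: left subtree has 6 nodes {S, G, E, H, K, T}, right has 4 {C, R, X, L}.
  Root T: left subtree has 5 nodes {S, G, E, H, K}, right has 0 { }.
    Root S: left subtree has 0 nodes { }, right has 4 {G, E, H, K}.
      Root G: left subtree has 0 nodes { }, right has 3 {E, H, K}.
        Root E: left subtree has 0 nodes { }, right has 2 {H, K}.
          Root K: left subtree has 1 node {H}, right has 0 { }.
  Root R: left subtree has 1 node {C}, right has 2 {X, L}.
    Root X: left subtree has 0 nodes { }, right has 1 {L}.

Y, T, S, G, E, K, H, R, C, X, L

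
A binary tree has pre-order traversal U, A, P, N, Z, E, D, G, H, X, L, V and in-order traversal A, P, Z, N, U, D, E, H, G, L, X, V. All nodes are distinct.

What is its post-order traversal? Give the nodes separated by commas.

The first element of pre-order is the root; it splits in-order into left and right subtrees.
Root U: left subtree has 4 nodes {A, P, Z, N}, right has 7 {D, E, H, G, L, X, V}.
  Root A: left subtree has 0 nodes { }, right has 3 {P, Z, N}.
    Root P: left subtree has 0 nodes { }, right has 2 {Z, N}.
      Root N: left subtree has 1 node {Z}, right has 0 { }.
  Root E: left subtree has 1 node {D}, right has 5 {H, G, L, X, V}.
    Root G: left subtree has 1 node {H}, right has 3 {L, X, V}.
      Root X: left subtree has 1 node {L}, right has 1 {V}.

Z, N, P, A, D, H, L, V, X, G, E, U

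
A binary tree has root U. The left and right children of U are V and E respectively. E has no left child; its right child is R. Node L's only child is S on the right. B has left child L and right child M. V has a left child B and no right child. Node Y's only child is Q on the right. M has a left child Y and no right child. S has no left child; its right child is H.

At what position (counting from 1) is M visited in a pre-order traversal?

7

Pre-order visits the node, then its left subtree, then its right subtree.
Visit U.
At U: go left to V.
  Visit V.
  At V: go left to B.
    Visit B.
    At B: go left to L.
      Visit L.
      At L: no left child.
      At L: go right to S.
        Visit S.
        At S: no left child.
        At S: go right to H.
          H is a leaf — visit H.
    At B: go right to M.
      Visit M.
      At M: go left to Y.
        Visit Y.
        At Y: no left child.
        At Y: go right to Q.
          Q is a leaf — visit Q.
      At M: no right child.
  At V: no right child.
At U: go right to E.
  Visit E.
  At E: no left child.
  At E: go right to R.
    R is a leaf — visit R.
Full pre-order sequence: U, V, B, L, S, H, M, Y, Q, E, R.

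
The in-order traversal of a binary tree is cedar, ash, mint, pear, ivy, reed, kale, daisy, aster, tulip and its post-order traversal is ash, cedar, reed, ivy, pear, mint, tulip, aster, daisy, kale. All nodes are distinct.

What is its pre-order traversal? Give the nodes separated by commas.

kale, mint, cedar, ash, pear, ivy, reed, daisy, aster, tulip

The last element of post-order is the root; it splits in-order into left and right subtrees.
Root kale: left subtree has 6 nodes {cedar, ash, mint, pear, ivy, reed}, right has 3 {daisy, aster, tulip}.
  Root mint: left subtree has 2 nodes {cedar, ash}, right has 3 {pear, ivy, reed}.
    Root cedar: left subtree has 0 nodes { }, right has 1 {ash}.
    Root pear: left subtree has 0 nodes { }, right has 2 {ivy, reed}.
      Root ivy: left subtree has 0 nodes { }, right has 1 {reed}.
  Root daisy: left subtree has 0 nodes { }, right has 2 {aster, tulip}.
    Root aster: left subtree has 0 nodes { }, right has 1 {tulip}.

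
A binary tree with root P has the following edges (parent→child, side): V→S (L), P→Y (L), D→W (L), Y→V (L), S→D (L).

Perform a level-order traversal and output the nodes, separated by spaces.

P Y V S D W

Level-order visits nodes level by level from the root, left to right within each level.
Level 0: P
Level 1: Y
Level 2: V
Level 3: S
Level 4: D
Level 5: W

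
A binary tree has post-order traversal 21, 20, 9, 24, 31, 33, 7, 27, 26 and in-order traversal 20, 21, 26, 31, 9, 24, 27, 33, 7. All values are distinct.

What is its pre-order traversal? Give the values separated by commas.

26, 20, 21, 27, 31, 24, 9, 7, 33

The last element of post-order is the root; it splits in-order into left and right subtrees.
Root 26: left subtree has 2 nodes {20, 21}, right has 6 {31, 9, 24, 27, 33, 7}.
  Root 20: left subtree has 0 nodes { }, right has 1 {21}.
  Root 27: left subtree has 3 nodes {31, 9, 24}, right has 2 {33, 7}.
    Root 31: left subtree has 0 nodes { }, right has 2 {9, 24}.
      Root 24: left subtree has 1 node {9}, right has 0 { }.
    Root 7: left subtree has 1 node {33}, right has 0 { }.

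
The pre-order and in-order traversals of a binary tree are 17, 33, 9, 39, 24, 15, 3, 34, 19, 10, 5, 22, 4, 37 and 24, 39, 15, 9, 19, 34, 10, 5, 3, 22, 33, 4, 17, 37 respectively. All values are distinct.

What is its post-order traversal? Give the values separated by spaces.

24 15 39 19 5 10 34 22 3 9 4 33 37 17

The first element of pre-order is the root; it splits in-order into left and right subtrees.
Root 17: left subtree has 12 nodes {24, 39, 15, 9, 19, 34, 10, 5, 3, 22, 33, 4}, right has 1 {37}.
  Root 33: left subtree has 10 nodes {24, 39, 15, 9, 19, 34, 10, 5, 3, 22}, right has 1 {4}.
    Root 9: left subtree has 3 nodes {24, 39, 15}, right has 6 {19, 34, 10, 5, 3, 22}.
      Root 39: left subtree has 1 node {24}, right has 1 {15}.
      Root 3: left subtree has 4 nodes {19, 34, 10, 5}, right has 1 {22}.
        Root 34: left subtree has 1 node {19}, right has 2 {10, 5}.
          Root 10: left subtree has 0 nodes { }, right has 1 {5}.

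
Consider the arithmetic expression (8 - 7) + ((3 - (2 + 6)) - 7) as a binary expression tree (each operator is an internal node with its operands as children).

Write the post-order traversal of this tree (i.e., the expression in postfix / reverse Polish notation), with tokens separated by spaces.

Post-order on an expression tree gives postfix notation: for each operator, emit left operand, right operand, then the operator.

8 7 - 3 2 6 + - 7 - +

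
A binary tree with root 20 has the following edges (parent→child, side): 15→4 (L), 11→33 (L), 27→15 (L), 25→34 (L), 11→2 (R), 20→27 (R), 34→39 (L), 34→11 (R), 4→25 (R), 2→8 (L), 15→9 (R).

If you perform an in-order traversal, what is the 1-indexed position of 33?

5

In-order visits the left subtree, then the node, then the right subtree.
At 20: no left child.
Visit 20.
At 20: go right to 27.
  At 27: go left to 15.
    At 15: go left to 4.
      At 4: no left child.
      Visit 4.
      At 4: go right to 25.
        At 25: go left to 34.
          At 34: go left to 39.
            39 is a leaf — visit 39.
          Visit 34.
          At 34: go right to 11.
            At 11: go left to 33.
              33 is a leaf — visit 33.
            Visit 11.
            At 11: go right to 2.
              At 2: go left to 8.
                8 is a leaf — visit 8.
              Visit 2.
              At 2: no right child.
        Visit 25.
        At 25: no right child.
    Visit 15.
    At 15: go right to 9.
      9 is a leaf — visit 9.
  Visit 27.
  At 27: no right child.
Full in-order sequence: 20, 4, 39, 34, 33, 11, 8, 2, 25, 15, 9, 27.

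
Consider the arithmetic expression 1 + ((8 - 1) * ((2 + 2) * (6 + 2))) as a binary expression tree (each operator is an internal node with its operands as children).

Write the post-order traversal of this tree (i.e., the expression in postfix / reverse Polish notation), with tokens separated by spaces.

1 8 1 - 2 2 + 6 2 + * * +

Post-order on an expression tree gives postfix notation: for each operator, emit left operand, right operand, then the operator.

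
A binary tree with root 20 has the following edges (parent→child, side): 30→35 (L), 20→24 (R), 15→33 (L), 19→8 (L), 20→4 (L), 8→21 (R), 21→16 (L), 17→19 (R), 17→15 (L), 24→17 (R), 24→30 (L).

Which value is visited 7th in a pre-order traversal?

Pre-order visits the node, then its left subtree, then its right subtree.
Visit 20.
At 20: go left to 4.
  4 is a leaf — visit 4.
At 20: go right to 24.
  Visit 24.
  At 24: go left to 30.
    Visit 30.
    At 30: go left to 35.
      35 is a leaf — visit 35.
    At 30: no right child.
  At 24: go right to 17.
    Visit 17.
    At 17: go left to 15.
      Visit 15.
      At 15: go left to 33.
        33 is a leaf — visit 33.
      At 15: no right child.
    At 17: go right to 19.
      Visit 19.
      At 19: go left to 8.
        Visit 8.
        At 8: no left child.
        At 8: go right to 21.
          Visit 21.
          At 21: go left to 16.
            16 is a leaf — visit 16.
          At 21: no right child.
      At 19: no right child.
Full pre-order sequence: 20, 4, 24, 30, 35, 17, 15, 33, 19, 8, 21, 16.

15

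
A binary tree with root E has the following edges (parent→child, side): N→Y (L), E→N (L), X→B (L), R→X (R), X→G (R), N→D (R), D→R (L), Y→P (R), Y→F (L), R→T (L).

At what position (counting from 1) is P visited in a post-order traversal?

Post-order visits the left subtree, then the right subtree, then the node.
At E: go left to N.
  At N: go left to Y.
    At Y: go left to F.
      F is a leaf — visit F.
    At Y: go right to P.
      P is a leaf — visit P.
    Visit Y.
  At N: go right to D.
    At D: go left to R.
      At R: go left to T.
        T is a leaf — visit T.
      At R: go right to X.
        At X: go left to B.
          B is a leaf — visit B.
        At X: go right to G.
          G is a leaf — visit G.
        Visit X.
      Visit R.
    At D: no right child.
    Visit D.
  Visit N.
At E: no right child.
Visit E.
Full post-order sequence: F, P, Y, T, B, G, X, R, D, N, E.

2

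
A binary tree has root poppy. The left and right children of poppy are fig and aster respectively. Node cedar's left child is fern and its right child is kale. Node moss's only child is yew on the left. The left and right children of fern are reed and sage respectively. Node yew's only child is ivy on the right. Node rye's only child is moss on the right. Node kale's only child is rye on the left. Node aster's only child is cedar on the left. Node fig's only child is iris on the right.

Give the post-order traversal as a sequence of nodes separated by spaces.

Post-order visits the left subtree, then the right subtree, then the node.
At poppy: go left to fig.
  At fig: no left child.
  At fig: go right to iris.
    iris is a leaf — visit iris.
  Visit fig.
At poppy: go right to aster.
  At aster: go left to cedar.
    At cedar: go left to fern.
      At fern: go left to reed.
        reed is a leaf — visit reed.
      At fern: go right to sage.
        sage is a leaf — visit sage.
      Visit fern.
    At cedar: go right to kale.
      At kale: go left to rye.
        At rye: no left child.
        At rye: go right to moss.
          At moss: go left to yew.
            At yew: no left child.
            At yew: go right to ivy.
              ivy is a leaf — visit ivy.
            Visit yew.
          At moss: no right child.
          Visit moss.
        Visit rye.
      At kale: no right child.
      Visit kale.
    Visit cedar.
  At aster: no right child.
  Visit aster.
Visit poppy.

iris fig reed sage fern ivy yew moss rye kale cedar aster poppy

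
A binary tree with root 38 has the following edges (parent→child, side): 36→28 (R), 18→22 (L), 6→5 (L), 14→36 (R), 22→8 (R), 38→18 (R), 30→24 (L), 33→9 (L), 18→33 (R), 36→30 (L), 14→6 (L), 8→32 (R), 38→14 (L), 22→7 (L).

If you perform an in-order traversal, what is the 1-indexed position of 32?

In-order visits the left subtree, then the node, then the right subtree.
At 38: go left to 14.
  At 14: go left to 6.
    At 6: go left to 5.
      5 is a leaf — visit 5.
    Visit 6.
    At 6: no right child.
  Visit 14.
  At 14: go right to 36.
    At 36: go left to 30.
      At 30: go left to 24.
        24 is a leaf — visit 24.
      Visit 30.
      At 30: no right child.
    Visit 36.
    At 36: go right to 28.
      28 is a leaf — visit 28.
Visit 38.
At 38: go right to 18.
  At 18: go left to 22.
    At 22: go left to 7.
      7 is a leaf — visit 7.
    Visit 22.
    At 22: go right to 8.
      At 8: no left child.
      Visit 8.
      At 8: go right to 32.
        32 is a leaf — visit 32.
  Visit 18.
  At 18: go right to 33.
    At 33: go left to 9.
      9 is a leaf — visit 9.
    Visit 33.
    At 33: no right child.
Full in-order sequence: 5, 6, 14, 24, 30, 36, 28, 38, 7, 22, 8, 32, 18, 9, 33.

12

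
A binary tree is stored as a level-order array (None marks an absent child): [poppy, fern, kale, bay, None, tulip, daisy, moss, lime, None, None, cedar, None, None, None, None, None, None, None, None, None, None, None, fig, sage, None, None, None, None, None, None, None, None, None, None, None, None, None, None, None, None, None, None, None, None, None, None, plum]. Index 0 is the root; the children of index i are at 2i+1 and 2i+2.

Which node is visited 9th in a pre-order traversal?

Pre-order visits the node, then its left subtree, then its right subtree.
Visit poppy.
At poppy: go left to fern.
  Visit fern.
  At fern: go left to bay.
    Visit bay.
    At bay: go left to moss.
      moss is a leaf — visit moss.
    At bay: go right to lime.
      lime is a leaf — visit lime.
  At fern: no right child.
At poppy: go right to kale.
  Visit kale.
  At kale: go left to tulip.
    Visit tulip.
    At tulip: go left to cedar.
      Visit cedar.
      At cedar: go left to fig.
        Visit fig.
        At fig: go left to plum.
          plum is a leaf — visit plum.
        At fig: no right child.
      At cedar: go right to sage.
        sage is a leaf — visit sage.
    At tulip: no right child.
  At kale: go right to daisy.
    daisy is a leaf — visit daisy.
Full pre-order sequence: poppy, fern, bay, moss, lime, kale, tulip, cedar, fig, plum, sage, daisy.

fig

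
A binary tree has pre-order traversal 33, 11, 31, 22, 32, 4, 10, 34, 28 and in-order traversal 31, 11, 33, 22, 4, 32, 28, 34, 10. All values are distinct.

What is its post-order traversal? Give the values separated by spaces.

31 11 4 28 34 10 32 22 33

The first element of pre-order is the root; it splits in-order into left and right subtrees.
Root 33: left subtree has 2 nodes {31, 11}, right has 6 {22, 4, 32, 28, 34, 10}.
  Root 11: left subtree has 1 node {31}, right has 0 { }.
  Root 22: left subtree has 0 nodes { }, right has 5 {4, 32, 28, 34, 10}.
    Root 32: left subtree has 1 node {4}, right has 3 {28, 34, 10}.
      Root 10: left subtree has 2 nodes {28, 34}, right has 0 { }.
        Root 34: left subtree has 1 node {28}, right has 0 { }.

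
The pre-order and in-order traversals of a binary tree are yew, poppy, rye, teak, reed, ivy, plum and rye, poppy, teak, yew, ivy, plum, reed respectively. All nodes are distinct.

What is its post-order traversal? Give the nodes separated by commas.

rye, teak, poppy, plum, ivy, reed, yew

The first element of pre-order is the root; it splits in-order into left and right subtrees.
Root yew: left subtree has 3 nodes {rye, poppy, teak}, right has 3 {ivy, plum, reed}.
  Root poppy: left subtree has 1 node {rye}, right has 1 {teak}.
  Root reed: left subtree has 2 nodes {ivy, plum}, right has 0 { }.
    Root ivy: left subtree has 0 nodes { }, right has 1 {plum}.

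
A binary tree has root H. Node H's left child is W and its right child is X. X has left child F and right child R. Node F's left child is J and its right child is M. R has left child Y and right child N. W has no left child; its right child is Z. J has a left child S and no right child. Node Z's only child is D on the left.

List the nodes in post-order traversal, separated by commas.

Post-order visits the left subtree, then the right subtree, then the node.
At H: go left to W.
  At W: no left child.
  At W: go right to Z.
    At Z: go left to D.
      D is a leaf — visit D.
    At Z: no right child.
    Visit Z.
  Visit W.
At H: go right to X.
  At X: go left to F.
    At F: go left to J.
      At J: go left to S.
        S is a leaf — visit S.
      At J: no right child.
      Visit J.
    At F: go right to M.
      M is a leaf — visit M.
    Visit F.
  At X: go right to R.
    At R: go left to Y.
      Y is a leaf — visit Y.
    At R: go right to N.
      N is a leaf — visit N.
    Visit R.
  Visit X.
Visit H.

D, Z, W, S, J, M, F, Y, N, R, X, H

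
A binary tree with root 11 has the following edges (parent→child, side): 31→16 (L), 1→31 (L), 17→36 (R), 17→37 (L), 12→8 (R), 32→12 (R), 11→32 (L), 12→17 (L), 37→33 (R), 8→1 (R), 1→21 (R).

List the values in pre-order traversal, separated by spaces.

Pre-order visits the node, then its left subtree, then its right subtree.
Visit 11.
At 11: go left to 32.
  Visit 32.
  At 32: no left child.
  At 32: go right to 12.
    Visit 12.
    At 12: go left to 17.
      Visit 17.
      At 17: go left to 37.
        Visit 37.
        At 37: no left child.
        At 37: go right to 33.
          33 is a leaf — visit 33.
      At 17: go right to 36.
        36 is a leaf — visit 36.
    At 12: go right to 8.
      Visit 8.
      At 8: no left child.
      At 8: go right to 1.
        Visit 1.
        At 1: go left to 31.
          Visit 31.
          At 31: go left to 16.
            16 is a leaf — visit 16.
          At 31: no right child.
        At 1: go right to 21.
          21 is a leaf — visit 21.
At 11: no right child.

11 32 12 17 37 33 36 8 1 31 16 21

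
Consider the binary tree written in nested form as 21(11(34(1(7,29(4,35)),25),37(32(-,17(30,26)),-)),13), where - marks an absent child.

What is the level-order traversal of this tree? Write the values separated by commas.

Level-order visits nodes level by level from the root, left to right within each level.
Level 0: 21
Level 1: 11, 13
Level 2: 34, 37
Level 3: 1, 25, 32
Level 4: 7, 29, 17
Level 5: 4, 35, 30, 26

21, 11, 13, 34, 37, 1, 25, 32, 7, 29, 17, 4, 35, 30, 26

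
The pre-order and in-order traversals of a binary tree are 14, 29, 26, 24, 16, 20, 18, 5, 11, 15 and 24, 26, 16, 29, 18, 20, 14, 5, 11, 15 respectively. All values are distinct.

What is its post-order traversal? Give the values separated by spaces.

The first element of pre-order is the root; it splits in-order into left and right subtrees.
Root 14: left subtree has 6 nodes {24, 26, 16, 29, 18, 20}, right has 3 {5, 11, 15}.
  Root 29: left subtree has 3 nodes {24, 26, 16}, right has 2 {18, 20}.
    Root 26: left subtree has 1 node {24}, right has 1 {16}.
    Root 20: left subtree has 1 node {18}, right has 0 { }.
  Root 5: left subtree has 0 nodes { }, right has 2 {11, 15}.
    Root 11: left subtree has 0 nodes { }, right has 1 {15}.

24 16 26 18 20 29 15 11 5 14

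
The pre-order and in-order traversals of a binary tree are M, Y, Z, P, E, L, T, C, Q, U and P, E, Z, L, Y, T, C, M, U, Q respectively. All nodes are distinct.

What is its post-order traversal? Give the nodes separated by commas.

E, P, L, Z, C, T, Y, U, Q, M

The first element of pre-order is the root; it splits in-order into left and right subtrees.
Root M: left subtree has 7 nodes {P, E, Z, L, Y, T, C}, right has 2 {U, Q}.
  Root Y: left subtree has 4 nodes {P, E, Z, L}, right has 2 {T, C}.
    Root Z: left subtree has 2 nodes {P, E}, right has 1 {L}.
      Root P: left subtree has 0 nodes { }, right has 1 {E}.
    Root T: left subtree has 0 nodes { }, right has 1 {C}.
  Root Q: left subtree has 1 node {U}, right has 0 { }.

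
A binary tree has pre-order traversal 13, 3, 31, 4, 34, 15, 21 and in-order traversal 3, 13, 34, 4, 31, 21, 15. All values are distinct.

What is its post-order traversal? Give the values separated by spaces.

3 34 4 21 15 31 13

The first element of pre-order is the root; it splits in-order into left and right subtrees.
Root 13: left subtree has 1 node {3}, right has 5 {34, 4, 31, 21, 15}.
  Root 31: left subtree has 2 nodes {34, 4}, right has 2 {21, 15}.
    Root 4: left subtree has 1 node {34}, right has 0 { }.
    Root 15: left subtree has 1 node {21}, right has 0 { }.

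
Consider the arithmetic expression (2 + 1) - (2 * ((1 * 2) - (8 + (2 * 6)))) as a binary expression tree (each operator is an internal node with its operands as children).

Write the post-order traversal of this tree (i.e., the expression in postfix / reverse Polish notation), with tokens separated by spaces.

Post-order on an expression tree gives postfix notation: for each operator, emit left operand, right operand, then the operator.

2 1 + 2 1 2 * 8 2 6 * + - * -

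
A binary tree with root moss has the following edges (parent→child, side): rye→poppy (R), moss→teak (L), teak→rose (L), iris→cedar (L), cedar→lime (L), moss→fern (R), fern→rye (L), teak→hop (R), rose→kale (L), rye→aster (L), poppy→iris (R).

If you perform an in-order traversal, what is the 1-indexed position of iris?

11

In-order visits the left subtree, then the node, then the right subtree.
At moss: go left to teak.
  At teak: go left to rose.
    At rose: go left to kale.
      kale is a leaf — visit kale.
    Visit rose.
    At rose: no right child.
  Visit teak.
  At teak: go right to hop.
    hop is a leaf — visit hop.
Visit moss.
At moss: go right to fern.
  At fern: go left to rye.
    At rye: go left to aster.
      aster is a leaf — visit aster.
    Visit rye.
    At rye: go right to poppy.
      At poppy: no left child.
      Visit poppy.
      At poppy: go right to iris.
        At iris: go left to cedar.
          At cedar: go left to lime.
            lime is a leaf — visit lime.
          Visit cedar.
          At cedar: no right child.
        Visit iris.
        At iris: no right child.
  Visit fern.
  At fern: no right child.
Full in-order sequence: kale, rose, teak, hop, moss, aster, rye, poppy, lime, cedar, iris, fern.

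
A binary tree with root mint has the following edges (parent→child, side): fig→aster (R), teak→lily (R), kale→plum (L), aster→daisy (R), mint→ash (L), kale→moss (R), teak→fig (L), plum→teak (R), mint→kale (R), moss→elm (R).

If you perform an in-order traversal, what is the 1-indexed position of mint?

2

In-order visits the left subtree, then the node, then the right subtree.
At mint: go left to ash.
  ash is a leaf — visit ash.
Visit mint.
At mint: go right to kale.
  At kale: go left to plum.
    At plum: no left child.
    Visit plum.
    At plum: go right to teak.
      At teak: go left to fig.
        At fig: no left child.
        Visit fig.
        At fig: go right to aster.
          At aster: no left child.
          Visit aster.
          At aster: go right to daisy.
            daisy is a leaf — visit daisy.
      Visit teak.
      At teak: go right to lily.
        lily is a leaf — visit lily.
  Visit kale.
  At kale: go right to moss.
    At moss: no left child.
    Visit moss.
    At moss: go right to elm.
      elm is a leaf — visit elm.
Full in-order sequence: ash, mint, plum, fig, aster, daisy, teak, lily, kale, moss, elm.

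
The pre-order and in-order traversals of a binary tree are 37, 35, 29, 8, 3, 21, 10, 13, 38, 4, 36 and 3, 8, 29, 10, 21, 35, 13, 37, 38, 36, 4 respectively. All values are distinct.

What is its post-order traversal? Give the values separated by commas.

3, 8, 10, 21, 29, 13, 35, 36, 4, 38, 37

The first element of pre-order is the root; it splits in-order into left and right subtrees.
Root 37: left subtree has 7 nodes {3, 8, 29, 10, 21, 35, 13}, right has 3 {38, 36, 4}.
  Root 35: left subtree has 5 nodes {3, 8, 29, 10, 21}, right has 1 {13}.
    Root 29: left subtree has 2 nodes {3, 8}, right has 2 {10, 21}.
      Root 8: left subtree has 1 node {3}, right has 0 { }.
      Root 21: left subtree has 1 node {10}, right has 0 { }.
  Root 38: left subtree has 0 nodes { }, right has 2 {36, 4}.
    Root 4: left subtree has 1 node {36}, right has 0 { }.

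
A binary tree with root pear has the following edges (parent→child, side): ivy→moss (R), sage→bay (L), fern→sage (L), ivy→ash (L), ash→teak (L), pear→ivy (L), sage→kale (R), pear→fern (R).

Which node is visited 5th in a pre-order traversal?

Pre-order visits the node, then its left subtree, then its right subtree.
Visit pear.
At pear: go left to ivy.
  Visit ivy.
  At ivy: go left to ash.
    Visit ash.
    At ash: go left to teak.
      teak is a leaf — visit teak.
    At ash: no right child.
  At ivy: go right to moss.
    moss is a leaf — visit moss.
At pear: go right to fern.
  Visit fern.
  At fern: go left to sage.
    Visit sage.
    At sage: go left to bay.
      bay is a leaf — visit bay.
    At sage: go right to kale.
      kale is a leaf — visit kale.
  At fern: no right child.
Full pre-order sequence: pear, ivy, ash, teak, moss, fern, sage, bay, kale.

moss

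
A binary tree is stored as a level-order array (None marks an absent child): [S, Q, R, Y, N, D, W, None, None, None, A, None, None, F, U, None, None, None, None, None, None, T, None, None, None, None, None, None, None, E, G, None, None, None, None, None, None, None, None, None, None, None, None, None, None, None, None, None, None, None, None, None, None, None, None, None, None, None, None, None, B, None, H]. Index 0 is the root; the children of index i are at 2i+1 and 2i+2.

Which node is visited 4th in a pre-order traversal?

Pre-order visits the node, then its left subtree, then its right subtree.
Visit S.
At S: go left to Q.
  Visit Q.
  At Q: go left to Y.
    Y is a leaf — visit Y.
  At Q: go right to N.
    Visit N.
    At N: no left child.
    At N: go right to A.
      Visit A.
      At A: go left to T.
        T is a leaf — visit T.
      At A: no right child.
At S: go right to R.
  Visit R.
  At R: go left to D.
    D is a leaf — visit D.
  At R: go right to W.
    Visit W.
    At W: go left to F.
      F is a leaf — visit F.
    At W: go right to U.
      Visit U.
      At U: go left to E.
        Visit E.
        At E: no left child.
        At E: go right to B.
          B is a leaf — visit B.
      At U: go right to G.
        Visit G.
        At G: no left child.
        At G: go right to H.
          H is a leaf — visit H.
Full pre-order sequence: S, Q, Y, N, A, T, R, D, W, F, U, E, B, G, H.

N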